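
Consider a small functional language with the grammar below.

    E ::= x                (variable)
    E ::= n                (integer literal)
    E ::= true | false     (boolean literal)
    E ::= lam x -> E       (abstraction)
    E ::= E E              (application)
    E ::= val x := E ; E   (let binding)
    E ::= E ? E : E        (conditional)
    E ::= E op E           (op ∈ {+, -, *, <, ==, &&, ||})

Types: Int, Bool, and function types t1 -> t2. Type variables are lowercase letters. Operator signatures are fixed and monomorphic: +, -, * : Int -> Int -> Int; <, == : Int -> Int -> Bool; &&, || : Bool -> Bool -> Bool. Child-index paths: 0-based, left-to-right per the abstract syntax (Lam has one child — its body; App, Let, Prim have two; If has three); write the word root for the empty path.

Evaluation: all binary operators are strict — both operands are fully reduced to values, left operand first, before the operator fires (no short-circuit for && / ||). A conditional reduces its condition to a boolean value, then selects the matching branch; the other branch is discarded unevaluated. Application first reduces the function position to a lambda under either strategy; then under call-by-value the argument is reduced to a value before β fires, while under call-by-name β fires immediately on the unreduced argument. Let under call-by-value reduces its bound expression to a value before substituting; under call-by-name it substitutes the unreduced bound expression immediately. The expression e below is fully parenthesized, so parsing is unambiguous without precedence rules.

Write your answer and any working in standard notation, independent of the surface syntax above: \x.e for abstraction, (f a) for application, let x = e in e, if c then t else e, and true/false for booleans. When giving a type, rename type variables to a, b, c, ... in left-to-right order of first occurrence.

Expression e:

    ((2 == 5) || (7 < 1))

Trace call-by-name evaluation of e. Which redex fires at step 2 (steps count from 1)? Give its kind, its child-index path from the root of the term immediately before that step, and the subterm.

Working:
step 0: ((2 == 5) || (7 < 1))
step 1: [delta@0] (false || (7 < 1))
step 2: [delta@1] (false || false)

Answer: delta at 1 : (7 < 1)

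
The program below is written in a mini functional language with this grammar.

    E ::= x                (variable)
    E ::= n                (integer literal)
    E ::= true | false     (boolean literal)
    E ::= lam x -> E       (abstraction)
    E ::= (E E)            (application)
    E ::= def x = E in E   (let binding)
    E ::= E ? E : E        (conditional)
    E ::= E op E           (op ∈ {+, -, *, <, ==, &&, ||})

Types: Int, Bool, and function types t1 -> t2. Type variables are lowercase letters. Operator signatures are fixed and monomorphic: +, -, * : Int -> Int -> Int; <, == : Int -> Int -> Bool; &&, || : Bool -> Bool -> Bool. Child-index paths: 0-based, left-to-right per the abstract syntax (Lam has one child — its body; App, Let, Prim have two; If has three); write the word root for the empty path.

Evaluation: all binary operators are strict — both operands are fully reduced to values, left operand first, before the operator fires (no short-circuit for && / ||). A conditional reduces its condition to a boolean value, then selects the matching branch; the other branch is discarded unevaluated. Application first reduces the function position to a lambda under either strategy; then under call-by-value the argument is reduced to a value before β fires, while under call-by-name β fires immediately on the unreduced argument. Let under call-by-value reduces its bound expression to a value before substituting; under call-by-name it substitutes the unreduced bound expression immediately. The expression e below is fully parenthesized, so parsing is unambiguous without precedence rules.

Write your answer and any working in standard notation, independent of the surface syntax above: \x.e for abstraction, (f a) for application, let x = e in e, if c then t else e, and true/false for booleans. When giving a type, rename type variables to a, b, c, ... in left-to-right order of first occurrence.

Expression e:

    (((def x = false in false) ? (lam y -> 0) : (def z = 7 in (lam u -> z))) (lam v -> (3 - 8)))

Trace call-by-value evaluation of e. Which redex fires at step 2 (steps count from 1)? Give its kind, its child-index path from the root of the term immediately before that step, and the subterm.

Answer: if at 0 : (if false then (\y.0) else (let z = 7 in (\u.z)))

Trace:
step 0: ((if (let x = false in false) then (\y.0) else (let z = 7 in (\u.z))) (\v.(3 - 8)))
step 1: [let@0.0] ((if false then (\y.0) else (let z = 7 in (\u.z))) (\v.(3 - 8)))
step 2: [if@0] ((let z = 7 in (\u.z)) (\v.(3 - 8)))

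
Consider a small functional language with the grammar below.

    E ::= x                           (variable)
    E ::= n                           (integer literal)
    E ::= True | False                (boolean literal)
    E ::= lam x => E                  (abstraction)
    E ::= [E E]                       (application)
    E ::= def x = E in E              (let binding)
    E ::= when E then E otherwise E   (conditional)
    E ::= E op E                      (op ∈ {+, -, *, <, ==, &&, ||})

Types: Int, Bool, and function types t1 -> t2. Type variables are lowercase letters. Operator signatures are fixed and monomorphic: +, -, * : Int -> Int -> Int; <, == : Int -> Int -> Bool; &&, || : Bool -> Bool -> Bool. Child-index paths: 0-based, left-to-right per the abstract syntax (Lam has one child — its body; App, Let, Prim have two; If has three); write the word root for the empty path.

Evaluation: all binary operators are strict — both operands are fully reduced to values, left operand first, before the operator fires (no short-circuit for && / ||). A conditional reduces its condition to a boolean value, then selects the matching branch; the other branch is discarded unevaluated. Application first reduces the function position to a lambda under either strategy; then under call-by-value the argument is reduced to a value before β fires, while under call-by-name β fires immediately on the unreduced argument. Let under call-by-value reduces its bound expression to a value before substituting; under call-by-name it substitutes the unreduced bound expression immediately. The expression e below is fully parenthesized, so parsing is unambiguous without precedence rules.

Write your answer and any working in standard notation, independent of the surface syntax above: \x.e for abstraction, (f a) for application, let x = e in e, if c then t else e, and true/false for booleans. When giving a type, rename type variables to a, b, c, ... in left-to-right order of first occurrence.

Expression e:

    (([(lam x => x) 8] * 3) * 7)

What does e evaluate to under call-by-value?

Trace:
step 0: ((((\x.x) 8) * 3) * 7)
step 1: [beta@0.0] ((8 * 3) * 7)
step 2: [delta@0] (24 * 7)
step 3: [delta@root] 168

Answer: 168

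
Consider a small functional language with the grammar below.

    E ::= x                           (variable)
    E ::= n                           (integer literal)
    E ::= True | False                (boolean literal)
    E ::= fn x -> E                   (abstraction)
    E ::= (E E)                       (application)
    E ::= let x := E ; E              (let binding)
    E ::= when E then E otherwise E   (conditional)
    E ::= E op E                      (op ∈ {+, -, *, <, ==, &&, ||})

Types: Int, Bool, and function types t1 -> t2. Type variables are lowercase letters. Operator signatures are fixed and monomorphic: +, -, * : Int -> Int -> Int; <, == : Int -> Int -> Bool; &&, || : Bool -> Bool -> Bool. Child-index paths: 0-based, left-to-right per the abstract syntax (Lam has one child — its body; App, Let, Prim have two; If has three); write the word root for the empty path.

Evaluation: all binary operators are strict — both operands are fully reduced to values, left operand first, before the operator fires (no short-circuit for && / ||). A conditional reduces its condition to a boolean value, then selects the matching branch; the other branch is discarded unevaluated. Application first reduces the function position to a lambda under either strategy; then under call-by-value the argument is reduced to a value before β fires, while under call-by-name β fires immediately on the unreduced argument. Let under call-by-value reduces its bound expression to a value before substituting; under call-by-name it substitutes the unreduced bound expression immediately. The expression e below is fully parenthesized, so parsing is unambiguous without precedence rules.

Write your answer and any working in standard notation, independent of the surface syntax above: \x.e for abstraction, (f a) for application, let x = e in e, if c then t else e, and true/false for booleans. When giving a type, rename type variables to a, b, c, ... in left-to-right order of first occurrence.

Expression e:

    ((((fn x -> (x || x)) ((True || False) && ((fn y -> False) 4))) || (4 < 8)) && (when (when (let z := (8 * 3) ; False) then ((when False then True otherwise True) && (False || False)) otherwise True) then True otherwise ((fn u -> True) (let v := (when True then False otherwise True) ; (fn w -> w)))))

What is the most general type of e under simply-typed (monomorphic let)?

Answer: Bool

Trace:
x : a
  unify a ~ Bool
x : Bool
  unify Bool ~ Bool
\x._ : Bool -> Bool
  unify Bool ~ Bool
  unify Bool ~ Bool
  unify Bool ~ Bool
\y._ : b -> Bool
  unify b -> Bool ~ Int -> c
  unify b ~ Int
  unify Bool ~ c
_ _ : Bool
  unify Bool ~ Bool
  unify Bool -> Bool ~ Bool -> d
  unify Bool ~ Bool
  unify Bool ~ d
_ _ : Bool
  unify Bool ~ Bool
  unify Int ~ Int
  unify Int ~ Int
  unify Bool ~ Bool
  unify Bool ~ Bool
  unify Int ~ Int
  unify Int ~ Int
let z : Int
  unify Bool ~ Bool
  unify Bool ~ Bool
  unify Bool ~ Bool
  unify Bool ~ Bool
  unify Bool ~ Bool
  unify Bool ~ Bool
  unify Bool ~ Bool
  unify Bool ~ Bool
  unify Bool ~ Bool
\u._ : e -> Bool
  unify Bool ~ Bool
  unify Bool ~ Bool
let v : Bool
w : f
\w._ : f -> f
  unify e -> Bool ~ (f -> f) -> g
  unify e ~ f -> f
  unify Bool ~ g
_ _ : Bool
  unify Bool ~ Bool
  unify Bool ~ Bool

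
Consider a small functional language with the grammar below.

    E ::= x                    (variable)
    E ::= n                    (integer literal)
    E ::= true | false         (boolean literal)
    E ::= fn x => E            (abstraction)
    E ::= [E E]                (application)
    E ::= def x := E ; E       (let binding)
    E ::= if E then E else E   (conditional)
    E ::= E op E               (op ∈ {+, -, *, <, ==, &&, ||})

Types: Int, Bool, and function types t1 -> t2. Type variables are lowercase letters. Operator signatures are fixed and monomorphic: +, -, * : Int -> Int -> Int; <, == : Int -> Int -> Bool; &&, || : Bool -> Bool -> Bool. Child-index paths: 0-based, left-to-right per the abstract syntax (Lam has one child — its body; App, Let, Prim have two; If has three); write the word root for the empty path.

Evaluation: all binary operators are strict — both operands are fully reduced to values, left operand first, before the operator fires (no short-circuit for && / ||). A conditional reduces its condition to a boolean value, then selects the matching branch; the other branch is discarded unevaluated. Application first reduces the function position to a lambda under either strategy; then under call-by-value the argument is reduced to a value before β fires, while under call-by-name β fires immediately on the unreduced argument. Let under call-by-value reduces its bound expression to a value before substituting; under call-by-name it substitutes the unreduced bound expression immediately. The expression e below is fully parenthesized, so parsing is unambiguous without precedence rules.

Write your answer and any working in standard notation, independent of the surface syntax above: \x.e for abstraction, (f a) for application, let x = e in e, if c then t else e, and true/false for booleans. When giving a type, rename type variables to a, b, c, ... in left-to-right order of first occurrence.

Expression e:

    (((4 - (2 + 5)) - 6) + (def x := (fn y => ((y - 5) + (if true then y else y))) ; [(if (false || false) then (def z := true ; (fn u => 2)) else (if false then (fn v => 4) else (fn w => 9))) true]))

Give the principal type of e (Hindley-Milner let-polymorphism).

Answer: Int

Derivation:
  unify Int ~ Int
  unify Int ~ Int
  unify Int ~ Int
  unify Int ~ Int
  unify Int ~ Int
  unify Int ~ Int
  unify Int ~ Int
y : a
  unify a ~ Int
  unify Int ~ Int
  unify Int ~ Int
  unify Bool ~ Bool
y : Int
y : Int
  unify Int ~ Int
  unify Int ~ Int
\y._ : Int -> Int
let x : Int -> Int
  unify Bool ~ Bool
  unify Bool ~ Bool
  unify Bool ~ Bool
let z : Bool
\u._ : b -> Int
  unify Bool ~ Bool
\v._ : c -> Int
\w._ : d -> Int
  unify c -> Int ~ d -> Int
  unify c ~ d
  unify Int ~ Int
  unify b -> Int ~ d -> Int
  unify b ~ d
  unify Int ~ Int
  unify d -> Int ~ Bool -> e
  unify d ~ Bool
  unify Int ~ e
_ _ : Int
  unify Int ~ Int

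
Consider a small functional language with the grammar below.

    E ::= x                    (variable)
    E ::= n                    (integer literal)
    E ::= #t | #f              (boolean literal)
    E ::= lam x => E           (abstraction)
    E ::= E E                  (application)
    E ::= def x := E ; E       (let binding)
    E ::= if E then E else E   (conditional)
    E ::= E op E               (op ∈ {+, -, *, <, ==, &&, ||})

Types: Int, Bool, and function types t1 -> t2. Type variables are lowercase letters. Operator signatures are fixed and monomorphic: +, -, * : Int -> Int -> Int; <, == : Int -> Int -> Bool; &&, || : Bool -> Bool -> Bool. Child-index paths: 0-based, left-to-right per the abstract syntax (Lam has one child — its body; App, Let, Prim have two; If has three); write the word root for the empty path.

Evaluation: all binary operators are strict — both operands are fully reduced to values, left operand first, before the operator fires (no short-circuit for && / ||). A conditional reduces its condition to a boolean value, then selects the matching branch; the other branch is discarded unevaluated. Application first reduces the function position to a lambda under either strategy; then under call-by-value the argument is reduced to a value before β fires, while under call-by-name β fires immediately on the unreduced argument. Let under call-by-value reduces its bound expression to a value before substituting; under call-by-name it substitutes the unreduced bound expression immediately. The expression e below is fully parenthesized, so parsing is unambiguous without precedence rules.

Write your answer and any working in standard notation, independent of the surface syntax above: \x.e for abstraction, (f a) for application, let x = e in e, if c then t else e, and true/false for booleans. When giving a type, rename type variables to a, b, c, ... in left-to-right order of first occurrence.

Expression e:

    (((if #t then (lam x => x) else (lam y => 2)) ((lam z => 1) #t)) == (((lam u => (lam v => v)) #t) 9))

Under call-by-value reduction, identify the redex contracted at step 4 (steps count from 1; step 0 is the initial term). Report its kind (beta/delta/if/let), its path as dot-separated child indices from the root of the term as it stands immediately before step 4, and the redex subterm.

Answer: beta at 1.0 : ((\u.(\v.v)) true)

Trace:
step 0: (((if true then (\x.x) else (\y.2)) ((\z.1) true)) == (((\u.(\v.v)) true) 9))
step 1: [if@0.0] (((\x.x) ((\z.1) true)) == (((\u.(\v.v)) true) 9))
step 2: [beta@0.1] (((\x.x) 1) == (((\u.(\v.v)) true) 9))
step 3: [beta@0] (1 == (((\u.(\v.v)) true) 9))
step 4: [beta@1.0] (1 == ((\v.v) 9))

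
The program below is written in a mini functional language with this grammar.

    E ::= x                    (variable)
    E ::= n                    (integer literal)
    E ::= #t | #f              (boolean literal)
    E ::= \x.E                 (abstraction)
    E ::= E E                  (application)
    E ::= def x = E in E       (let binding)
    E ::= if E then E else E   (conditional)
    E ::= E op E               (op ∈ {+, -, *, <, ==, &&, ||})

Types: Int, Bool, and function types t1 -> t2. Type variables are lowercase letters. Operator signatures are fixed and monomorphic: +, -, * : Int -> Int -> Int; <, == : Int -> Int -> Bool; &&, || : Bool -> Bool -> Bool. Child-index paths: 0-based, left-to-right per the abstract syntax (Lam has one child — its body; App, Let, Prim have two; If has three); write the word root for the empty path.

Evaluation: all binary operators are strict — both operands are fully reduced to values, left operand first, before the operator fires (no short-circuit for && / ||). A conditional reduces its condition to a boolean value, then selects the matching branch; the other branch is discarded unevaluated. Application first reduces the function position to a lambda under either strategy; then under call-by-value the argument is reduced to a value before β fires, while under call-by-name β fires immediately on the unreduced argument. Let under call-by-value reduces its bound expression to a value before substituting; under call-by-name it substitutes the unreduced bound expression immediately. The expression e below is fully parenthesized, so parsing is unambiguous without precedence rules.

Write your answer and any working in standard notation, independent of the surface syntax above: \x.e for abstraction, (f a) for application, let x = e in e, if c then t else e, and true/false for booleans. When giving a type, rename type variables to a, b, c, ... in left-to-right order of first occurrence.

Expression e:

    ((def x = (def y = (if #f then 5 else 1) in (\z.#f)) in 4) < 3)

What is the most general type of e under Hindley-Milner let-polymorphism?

Answer: Bool

Working:
  unify Bool ~ Bool
  unify Int ~ Int
let y : Int
\z._ : a -> Bool
let x : forall. a -> Bool
  unify Int ~ Int
  unify Int ~ Int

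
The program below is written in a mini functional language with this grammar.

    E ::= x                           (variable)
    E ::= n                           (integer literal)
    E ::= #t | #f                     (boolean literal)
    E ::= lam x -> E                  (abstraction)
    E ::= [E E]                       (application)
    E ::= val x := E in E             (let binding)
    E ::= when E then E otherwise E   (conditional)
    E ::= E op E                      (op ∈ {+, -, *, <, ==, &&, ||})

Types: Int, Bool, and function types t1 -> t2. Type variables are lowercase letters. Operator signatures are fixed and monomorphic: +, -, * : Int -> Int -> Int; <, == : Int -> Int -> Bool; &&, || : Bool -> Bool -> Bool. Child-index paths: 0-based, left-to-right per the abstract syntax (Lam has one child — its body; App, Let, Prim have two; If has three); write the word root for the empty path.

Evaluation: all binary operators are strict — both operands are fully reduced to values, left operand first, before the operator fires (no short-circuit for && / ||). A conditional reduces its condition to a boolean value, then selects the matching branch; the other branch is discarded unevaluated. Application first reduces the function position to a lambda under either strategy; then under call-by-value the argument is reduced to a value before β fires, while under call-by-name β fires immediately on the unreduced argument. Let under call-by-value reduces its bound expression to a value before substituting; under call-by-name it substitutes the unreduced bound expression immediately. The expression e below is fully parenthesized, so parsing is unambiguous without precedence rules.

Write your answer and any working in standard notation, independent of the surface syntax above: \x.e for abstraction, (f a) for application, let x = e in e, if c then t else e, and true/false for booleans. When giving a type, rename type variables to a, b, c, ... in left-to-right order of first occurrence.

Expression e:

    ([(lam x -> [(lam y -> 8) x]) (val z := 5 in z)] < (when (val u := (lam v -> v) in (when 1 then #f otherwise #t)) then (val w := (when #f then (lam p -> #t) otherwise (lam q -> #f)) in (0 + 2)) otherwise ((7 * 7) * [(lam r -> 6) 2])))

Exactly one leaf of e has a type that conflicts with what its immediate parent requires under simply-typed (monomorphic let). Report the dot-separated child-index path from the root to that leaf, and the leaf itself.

Derivation:
\y._ : b -> Int
x : a
  unify b -> Int ~ a -> c
  unify b ~ a
  unify Int ~ c
_ _ : Int
\x._ : a -> Int
let z : Int
z : Int
  unify a -> Int ~ Int -> d
  unify a ~ Int
  unify Int ~ d
_ _ : Int
  unify Int ~ Int
v : e
\v._ : e -> e
let u : e -> e
  unify Int ~ Bool
  FAIL: mismatch Int ~ Bool

Answer: 1.0.1.0 : 1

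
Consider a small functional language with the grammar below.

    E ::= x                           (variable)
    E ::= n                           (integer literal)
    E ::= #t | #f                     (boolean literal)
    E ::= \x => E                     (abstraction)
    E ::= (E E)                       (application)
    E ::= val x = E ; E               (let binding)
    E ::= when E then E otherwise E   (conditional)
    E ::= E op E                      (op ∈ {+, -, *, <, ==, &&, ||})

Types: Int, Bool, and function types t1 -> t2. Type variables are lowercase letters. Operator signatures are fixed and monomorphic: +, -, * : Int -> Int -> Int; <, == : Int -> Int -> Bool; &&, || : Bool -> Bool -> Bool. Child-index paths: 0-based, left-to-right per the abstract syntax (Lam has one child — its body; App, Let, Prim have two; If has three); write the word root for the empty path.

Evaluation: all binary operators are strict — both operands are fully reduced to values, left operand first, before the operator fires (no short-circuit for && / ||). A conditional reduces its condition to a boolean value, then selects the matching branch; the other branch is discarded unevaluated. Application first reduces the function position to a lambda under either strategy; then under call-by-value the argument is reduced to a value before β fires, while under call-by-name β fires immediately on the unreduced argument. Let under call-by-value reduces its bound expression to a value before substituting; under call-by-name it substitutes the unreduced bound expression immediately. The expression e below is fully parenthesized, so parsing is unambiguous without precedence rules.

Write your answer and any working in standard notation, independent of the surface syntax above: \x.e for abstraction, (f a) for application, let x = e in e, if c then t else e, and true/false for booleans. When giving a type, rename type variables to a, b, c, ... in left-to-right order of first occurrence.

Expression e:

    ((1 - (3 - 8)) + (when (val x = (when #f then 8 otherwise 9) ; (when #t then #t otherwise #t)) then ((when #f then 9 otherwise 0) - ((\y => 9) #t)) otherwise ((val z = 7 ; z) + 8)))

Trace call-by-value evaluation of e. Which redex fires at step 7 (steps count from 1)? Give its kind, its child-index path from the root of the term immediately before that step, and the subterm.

Answer: if at 1.0 : (if false then 9 else 0)

Working:
step 0: ((1 - (3 - 8)) + (if (let x = (if false then 8 else 9) in (if true then true else true)) then ((if false then 9 else 0) - ((\y.9) true)) else ((let z = 7 in z) + 8)))
step 1: [delta@0.1] ((1 - -5) + (if (let x = (if false then 8 else 9) in (if true then true else true)) then ((if false then 9 else 0) - ((\y.9) true)) else ((let z = 7 in z) + 8)))
step 2: [delta@0] (6 + (if (let x = (if false then 8 else 9) in (if true then true else true)) then ((if false then 9 else 0) - ((\y.9) true)) else ((let z = 7 in z) + 8)))
step 3: [if@1.0.0] (6 + (if (let x = 9 in (if true then true else true)) then ((if false then 9 else 0) - ((\y.9) true)) else ((let z = 7 in z) + 8)))
step 4: [let@1.0] (6 + (if (if true then true else true) then ((if false then 9 else 0) - ((\y.9) true)) else ((let z = 7 in z) + 8)))
step 5: [if@1.0] (6 + (if true then ((if false then 9 else 0) - ((\y.9) true)) else ((let z = 7 in z) + 8)))
step 6: [if@1] (6 + ((if false then 9 else 0) - ((\y.9) true)))
step 7: [if@1.0] (6 + (0 - ((\y.9) true)))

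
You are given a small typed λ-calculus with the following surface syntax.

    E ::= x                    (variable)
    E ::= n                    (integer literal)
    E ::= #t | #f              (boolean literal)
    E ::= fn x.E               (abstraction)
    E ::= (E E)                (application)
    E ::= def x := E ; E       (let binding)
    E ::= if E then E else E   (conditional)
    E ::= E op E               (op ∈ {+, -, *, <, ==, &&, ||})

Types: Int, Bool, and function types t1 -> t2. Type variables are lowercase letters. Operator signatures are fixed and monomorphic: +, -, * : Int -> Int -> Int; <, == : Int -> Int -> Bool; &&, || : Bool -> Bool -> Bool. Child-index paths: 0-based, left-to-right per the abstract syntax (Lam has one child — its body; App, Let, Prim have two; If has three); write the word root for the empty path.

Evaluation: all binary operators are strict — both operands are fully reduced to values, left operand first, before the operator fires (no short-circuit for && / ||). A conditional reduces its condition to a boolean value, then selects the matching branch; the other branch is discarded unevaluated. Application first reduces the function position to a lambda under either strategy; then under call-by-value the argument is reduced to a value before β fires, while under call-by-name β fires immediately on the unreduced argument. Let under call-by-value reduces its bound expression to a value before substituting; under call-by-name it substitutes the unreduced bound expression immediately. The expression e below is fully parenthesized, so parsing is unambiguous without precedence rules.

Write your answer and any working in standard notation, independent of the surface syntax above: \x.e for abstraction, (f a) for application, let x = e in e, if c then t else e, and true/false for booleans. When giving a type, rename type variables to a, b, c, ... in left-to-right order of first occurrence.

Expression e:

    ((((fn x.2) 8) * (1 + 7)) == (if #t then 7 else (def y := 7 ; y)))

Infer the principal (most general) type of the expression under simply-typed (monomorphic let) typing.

Answer: Bool

Trace:
\x._ : a -> Int
  unify a -> Int ~ Int -> b
  unify a ~ Int
  unify Int ~ b
_ _ : Int
  unify Int ~ Int
  unify Int ~ Int
  unify Int ~ Int
  unify Int ~ Int
  unify Int ~ Int
  unify Bool ~ Bool
let y : Int
y : Int
  unify Int ~ Int
  unify Int ~ Int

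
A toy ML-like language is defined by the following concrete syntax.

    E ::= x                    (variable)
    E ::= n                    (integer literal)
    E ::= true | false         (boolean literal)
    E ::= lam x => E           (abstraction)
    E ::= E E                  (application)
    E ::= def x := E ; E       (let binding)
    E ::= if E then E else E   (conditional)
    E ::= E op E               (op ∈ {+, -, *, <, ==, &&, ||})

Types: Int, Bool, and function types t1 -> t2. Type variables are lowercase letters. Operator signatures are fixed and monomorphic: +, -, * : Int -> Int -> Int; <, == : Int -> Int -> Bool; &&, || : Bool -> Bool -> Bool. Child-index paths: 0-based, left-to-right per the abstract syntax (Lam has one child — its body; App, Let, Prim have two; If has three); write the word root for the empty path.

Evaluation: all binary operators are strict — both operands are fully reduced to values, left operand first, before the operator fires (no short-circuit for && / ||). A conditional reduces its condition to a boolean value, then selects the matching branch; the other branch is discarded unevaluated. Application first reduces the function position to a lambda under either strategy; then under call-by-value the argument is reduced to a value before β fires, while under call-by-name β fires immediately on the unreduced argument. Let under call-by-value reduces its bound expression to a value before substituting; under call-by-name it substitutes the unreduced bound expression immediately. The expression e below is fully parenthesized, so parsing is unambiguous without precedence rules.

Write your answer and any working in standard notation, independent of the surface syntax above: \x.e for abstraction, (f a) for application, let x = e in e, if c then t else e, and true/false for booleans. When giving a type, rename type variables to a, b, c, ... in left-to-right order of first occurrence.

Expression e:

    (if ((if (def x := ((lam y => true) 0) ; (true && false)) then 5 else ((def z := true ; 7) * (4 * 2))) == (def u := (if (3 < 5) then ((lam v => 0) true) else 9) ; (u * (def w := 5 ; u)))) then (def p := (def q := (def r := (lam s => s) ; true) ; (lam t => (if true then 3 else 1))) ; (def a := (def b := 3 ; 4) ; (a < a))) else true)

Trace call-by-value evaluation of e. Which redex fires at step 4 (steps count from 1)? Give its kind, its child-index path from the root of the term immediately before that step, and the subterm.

Answer: if at 0.0 : (if false then 5 else ((let z = true in 7) * (4 * 2)))

Derivation:
step 0: (if ((if (let x = ((\y.true) 0) in (true && false)) then 5 else ((let z = true in 7) * (4 * 2))) == (let u = (if (3 < 5) then ((\v.0) true) else 9) in (u * (let w = 5 in u)))) then (let p = (let q = (let r = (\s.s) in true) in (\t.(if true then 3 else 1))) in (let a = (let b = 3 in 4) in (a < a))) else true)
step 1: [beta@0.0.0.0] (if ((if (let x = true in (true && false)) then 5 else ((let z = true in 7) * (4 * 2))) == (let u = (if (3 < 5) then ((\v.0) true) else 9) in (u * (let w = 5 in u)))) then (let p = (let q = (let r = (\s.s) in true) in (\t.(if true then 3 else 1))) in (let a = (let b = 3 in 4) in (a < a))) else true)
step 2: [let@0.0.0] (if ((if (true && false) then 5 else ((let z = true in 7) * (4 * 2))) == (let u = (if (3 < 5) then ((\v.0) true) else 9) in (u * (let w = 5 in u)))) then (let p = (let q = (let r = (\s.s) in true) in (\t.(if true then 3 else 1))) in (let a = (let b = 3 in 4) in (a < a))) else true)
step 3: [delta@0.0.0] (if ((if false then 5 else ((let z = true in 7) * (4 * 2))) == (let u = (if (3 < 5) then ((\v.0) true) else 9) in (u * (let w = 5 in u)))) then (let p = (let q = (let r = (\s.s) in true) in (\t.(if true then 3 else 1))) in (let a = (let b = 3 in 4) in (a < a))) else true)
step 4: [if@0.0] (if (((let z = true in 7) * (4 * 2)) == (let u = (if (3 < 5) then ((\v.0) true) else 9) in (u * (let w = 5 in u)))) then (let p = (let q = (let r = (\s.s) in true) in (\t.(if true then 3 else 1))) in (let a = (let b = 3 in 4) in (a < a))) else true)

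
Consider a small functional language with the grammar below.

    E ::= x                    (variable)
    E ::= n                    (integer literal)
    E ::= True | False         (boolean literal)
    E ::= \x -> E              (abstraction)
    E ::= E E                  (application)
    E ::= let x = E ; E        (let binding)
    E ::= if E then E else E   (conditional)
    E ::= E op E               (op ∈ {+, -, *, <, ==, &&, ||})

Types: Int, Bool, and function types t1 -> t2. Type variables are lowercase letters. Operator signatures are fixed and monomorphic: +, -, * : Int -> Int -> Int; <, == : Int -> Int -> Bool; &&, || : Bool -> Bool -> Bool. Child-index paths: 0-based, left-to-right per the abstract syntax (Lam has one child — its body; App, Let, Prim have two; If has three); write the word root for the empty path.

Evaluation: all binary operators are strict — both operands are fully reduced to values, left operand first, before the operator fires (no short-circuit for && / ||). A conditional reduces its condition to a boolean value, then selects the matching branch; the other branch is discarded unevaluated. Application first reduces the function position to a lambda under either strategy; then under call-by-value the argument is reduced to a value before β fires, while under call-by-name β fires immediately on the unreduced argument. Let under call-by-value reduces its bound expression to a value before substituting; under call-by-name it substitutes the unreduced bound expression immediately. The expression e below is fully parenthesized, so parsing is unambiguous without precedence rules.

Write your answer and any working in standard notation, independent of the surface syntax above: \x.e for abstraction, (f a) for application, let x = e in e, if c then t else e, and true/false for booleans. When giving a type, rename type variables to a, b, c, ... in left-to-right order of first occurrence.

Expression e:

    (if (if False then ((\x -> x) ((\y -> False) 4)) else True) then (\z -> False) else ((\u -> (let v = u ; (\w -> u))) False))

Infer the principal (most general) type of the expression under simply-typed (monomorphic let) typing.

Trace:
  unify Bool ~ Bool
x : a
\x._ : a -> a
\y._ : b -> Bool
  unify b -> Bool ~ Int -> c
  unify b ~ Int
  unify Bool ~ c
_ _ : Bool
  unify a -> a ~ Bool -> d
  unify a ~ Bool
  unify Bool ~ d
_ _ : Bool
  unify Bool ~ Bool
  unify Bool ~ Bool
\z._ : e -> Bool
u : f
let v : f
u : f
\w._ : g -> f
\u._ : f -> g -> f
  unify f -> g -> f ~ Bool -> h
  unify f ~ Bool
  unify g -> Bool ~ h
_ _ : g -> Bool
  unify e -> Bool ~ g -> Bool
  unify e ~ g
  unify Bool ~ Bool

Answer: a -> Bool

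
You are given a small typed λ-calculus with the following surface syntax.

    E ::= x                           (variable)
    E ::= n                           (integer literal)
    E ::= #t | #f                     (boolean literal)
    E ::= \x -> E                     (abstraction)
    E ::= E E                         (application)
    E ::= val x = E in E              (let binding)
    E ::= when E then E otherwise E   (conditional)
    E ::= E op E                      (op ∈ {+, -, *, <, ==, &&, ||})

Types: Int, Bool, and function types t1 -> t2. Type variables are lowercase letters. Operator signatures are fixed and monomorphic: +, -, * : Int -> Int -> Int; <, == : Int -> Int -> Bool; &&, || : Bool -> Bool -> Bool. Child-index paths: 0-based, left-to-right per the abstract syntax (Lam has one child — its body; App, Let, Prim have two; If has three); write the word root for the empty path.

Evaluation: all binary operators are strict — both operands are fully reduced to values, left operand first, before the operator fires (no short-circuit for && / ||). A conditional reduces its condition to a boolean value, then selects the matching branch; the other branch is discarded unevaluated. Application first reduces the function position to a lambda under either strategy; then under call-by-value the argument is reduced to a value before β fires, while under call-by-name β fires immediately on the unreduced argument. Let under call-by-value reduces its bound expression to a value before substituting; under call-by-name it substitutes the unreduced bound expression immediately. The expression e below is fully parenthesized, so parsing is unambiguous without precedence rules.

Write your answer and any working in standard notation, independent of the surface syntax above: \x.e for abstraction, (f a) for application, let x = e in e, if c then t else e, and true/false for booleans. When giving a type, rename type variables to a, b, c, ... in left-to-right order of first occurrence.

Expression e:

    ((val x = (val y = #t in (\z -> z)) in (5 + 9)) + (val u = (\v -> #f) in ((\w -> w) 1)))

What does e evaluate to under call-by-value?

Answer: 15

Working:
step 0: ((let x = (let y = true in (\z.z)) in (5 + 9)) + (let u = (\v.false) in ((\w.w) 1)))
step 1: [let@0.0] ((let x = (\z.z) in (5 + 9)) + (let u = (\v.false) in ((\w.w) 1)))
step 2: [let@0] ((5 + 9) + (let u = (\v.false) in ((\w.w) 1)))
step 3: [delta@0] (14 + (let u = (\v.false) in ((\w.w) 1)))
step 4: [let@1] (14 + ((\w.w) 1))
step 5: [beta@1] (14 + 1)
step 6: [delta@root] 15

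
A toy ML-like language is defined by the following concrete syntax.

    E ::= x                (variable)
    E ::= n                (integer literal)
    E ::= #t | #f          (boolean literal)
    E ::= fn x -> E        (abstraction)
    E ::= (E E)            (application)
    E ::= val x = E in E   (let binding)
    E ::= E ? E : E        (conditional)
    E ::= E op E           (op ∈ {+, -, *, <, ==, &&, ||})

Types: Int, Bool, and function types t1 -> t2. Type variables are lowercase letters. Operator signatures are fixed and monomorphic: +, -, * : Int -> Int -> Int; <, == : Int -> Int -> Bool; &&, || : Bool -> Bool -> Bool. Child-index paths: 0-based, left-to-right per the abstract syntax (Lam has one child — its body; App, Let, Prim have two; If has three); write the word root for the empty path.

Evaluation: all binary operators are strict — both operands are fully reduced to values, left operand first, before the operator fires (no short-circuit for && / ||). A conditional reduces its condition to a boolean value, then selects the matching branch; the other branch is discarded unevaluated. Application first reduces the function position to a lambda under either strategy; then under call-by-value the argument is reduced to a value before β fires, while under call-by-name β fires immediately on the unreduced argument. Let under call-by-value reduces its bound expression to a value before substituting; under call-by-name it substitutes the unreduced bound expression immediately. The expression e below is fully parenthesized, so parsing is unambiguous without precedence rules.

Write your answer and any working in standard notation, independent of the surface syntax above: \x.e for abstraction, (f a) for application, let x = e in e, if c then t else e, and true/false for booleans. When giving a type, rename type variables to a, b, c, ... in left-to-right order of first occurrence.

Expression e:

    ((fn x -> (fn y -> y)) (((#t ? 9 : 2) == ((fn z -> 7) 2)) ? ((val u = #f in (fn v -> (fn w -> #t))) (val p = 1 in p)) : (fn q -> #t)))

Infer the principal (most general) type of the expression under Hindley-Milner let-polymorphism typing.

Trace:
y : b
\y._ : b -> b
\x._ : a -> b -> b
  unify Bool ~ Bool
  unify Int ~ Int
  unify Int ~ Int
\z._ : c -> Int
  unify c -> Int ~ Int -> d
  unify c ~ Int
  unify Int ~ d
_ _ : Int
  unify Int ~ Int
  unify Bool ~ Bool
let u : Bool
\w._ : f -> Bool
\v._ : e -> f -> Bool
let p : Int
p : Int
  unify e -> f -> Bool ~ Int -> g
  unify e ~ Int
  unify f -> Bool ~ g
_ _ : f -> Bool
\q._ : h -> Bool
  unify f -> Bool ~ h -> Bool
  unify f ~ h
  unify Bool ~ Bool
  unify a -> b -> b ~ (h -> Bool) -> i
  unify a ~ h -> Bool
  unify b -> b ~ i
_ _ : b -> b

Answer: a -> a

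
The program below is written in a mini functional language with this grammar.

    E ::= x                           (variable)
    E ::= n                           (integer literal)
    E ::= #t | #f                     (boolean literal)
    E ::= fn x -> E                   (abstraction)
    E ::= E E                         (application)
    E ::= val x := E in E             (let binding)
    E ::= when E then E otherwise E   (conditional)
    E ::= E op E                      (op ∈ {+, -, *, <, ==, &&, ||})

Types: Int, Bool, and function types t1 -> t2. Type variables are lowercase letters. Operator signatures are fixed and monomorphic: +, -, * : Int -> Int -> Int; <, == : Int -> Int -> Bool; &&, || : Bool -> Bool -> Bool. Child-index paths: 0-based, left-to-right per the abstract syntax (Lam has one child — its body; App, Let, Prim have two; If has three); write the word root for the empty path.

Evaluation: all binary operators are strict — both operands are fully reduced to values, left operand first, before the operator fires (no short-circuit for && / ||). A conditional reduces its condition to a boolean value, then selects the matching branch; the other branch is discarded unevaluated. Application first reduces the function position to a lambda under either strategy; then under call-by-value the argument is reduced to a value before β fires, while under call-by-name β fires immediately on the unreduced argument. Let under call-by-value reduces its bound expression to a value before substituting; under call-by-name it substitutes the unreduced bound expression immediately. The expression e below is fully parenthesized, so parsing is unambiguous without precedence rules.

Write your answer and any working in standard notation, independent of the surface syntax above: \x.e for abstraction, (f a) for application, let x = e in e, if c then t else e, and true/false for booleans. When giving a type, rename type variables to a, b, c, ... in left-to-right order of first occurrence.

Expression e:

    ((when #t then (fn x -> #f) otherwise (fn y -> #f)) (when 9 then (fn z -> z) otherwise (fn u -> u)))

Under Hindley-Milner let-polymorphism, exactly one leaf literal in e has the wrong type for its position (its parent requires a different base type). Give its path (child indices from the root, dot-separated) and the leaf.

Answer: 1.0 : 9

Trace:
  unify Bool ~ Bool
\x._ : a -> Bool
\y._ : b -> Bool
  unify a -> Bool ~ b -> Bool
  unify a ~ b
  unify Bool ~ Bool
  unify Int ~ Bool
  FAIL: mismatch Int ~ Bool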